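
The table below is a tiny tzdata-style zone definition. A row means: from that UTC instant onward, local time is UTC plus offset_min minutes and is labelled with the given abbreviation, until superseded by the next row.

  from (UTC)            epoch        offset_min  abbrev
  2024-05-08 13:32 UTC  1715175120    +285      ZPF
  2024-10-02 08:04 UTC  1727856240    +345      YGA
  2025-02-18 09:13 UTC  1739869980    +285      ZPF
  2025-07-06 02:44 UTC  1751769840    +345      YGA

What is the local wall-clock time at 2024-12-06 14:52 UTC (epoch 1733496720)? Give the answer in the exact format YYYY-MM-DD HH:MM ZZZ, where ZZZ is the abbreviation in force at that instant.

2024-12-06 20:37 YGA

Query: 2024-12-06 14:52 UTC
Rule 2/4 (YGA, +05:45): 2024-10-02 08:04 UTC ≤ query < 2025-02-18 09:13 UTC
14·60 + 52 + 345 = 1237 min
1237 = 0·1440 + 1237; 1237 = 20·60 + 37 → 20:37, same day
→ 2024-12-06 20:37 YGA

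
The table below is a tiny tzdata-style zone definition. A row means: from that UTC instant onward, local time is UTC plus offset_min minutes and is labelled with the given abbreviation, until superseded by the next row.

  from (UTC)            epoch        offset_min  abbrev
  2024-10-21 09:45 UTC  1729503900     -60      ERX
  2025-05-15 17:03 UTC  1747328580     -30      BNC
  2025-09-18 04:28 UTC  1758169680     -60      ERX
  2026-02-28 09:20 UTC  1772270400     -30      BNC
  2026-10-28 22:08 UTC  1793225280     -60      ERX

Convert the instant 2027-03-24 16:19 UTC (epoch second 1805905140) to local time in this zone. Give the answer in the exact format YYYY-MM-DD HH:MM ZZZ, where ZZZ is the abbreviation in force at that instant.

Query: 2027-03-24 16:19 UTC
Rule 5/5 (ERX, -01:00): 2026-10-28 22:08 UTC ≤ query < +∞
16·60 + 19 - 60 = 919 min
919 = 0·1440 + 919; 919 = 15·60 + 19 → 15:19, same day
→ 2027-03-24 15:19 ERX

2027-03-24 15:19 ERX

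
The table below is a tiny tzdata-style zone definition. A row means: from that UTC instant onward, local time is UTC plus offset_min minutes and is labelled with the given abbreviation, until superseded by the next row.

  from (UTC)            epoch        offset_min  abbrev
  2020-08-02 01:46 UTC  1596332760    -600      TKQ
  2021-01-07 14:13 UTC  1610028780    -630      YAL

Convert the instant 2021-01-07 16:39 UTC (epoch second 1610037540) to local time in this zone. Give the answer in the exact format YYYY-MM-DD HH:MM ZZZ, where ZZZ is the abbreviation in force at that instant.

2021-01-07 06:09 YAL

Query: 2021-01-07 16:39 UTC
Rule 2/2 (YAL, -10:30): 2021-01-07 14:13 UTC ≤ query < +∞
16·60 + 39 - 630 = 369 min
369 = 0·1440 + 369; 369 = 6·60 + 9 → 06:09, same day
→ 2021-01-07 06:09 YAL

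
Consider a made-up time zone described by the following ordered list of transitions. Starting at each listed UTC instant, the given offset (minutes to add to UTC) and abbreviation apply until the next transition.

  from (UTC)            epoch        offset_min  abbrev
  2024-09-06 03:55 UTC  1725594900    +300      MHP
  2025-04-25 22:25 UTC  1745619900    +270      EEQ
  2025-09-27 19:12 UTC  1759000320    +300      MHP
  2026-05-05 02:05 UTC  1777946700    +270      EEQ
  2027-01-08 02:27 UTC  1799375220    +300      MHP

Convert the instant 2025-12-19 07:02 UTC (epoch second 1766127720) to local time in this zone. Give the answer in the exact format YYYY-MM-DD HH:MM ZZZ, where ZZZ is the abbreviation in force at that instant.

2025-12-19 12:02 MHP

Query: 2025-12-19 07:02 UTC
Rule 3/5 (MHP, +05:00): 2025-09-27 19:12 UTC ≤ query < 2026-05-05 02:05 UTC
7·60 + 2 + 300 = 722 min
722 = 0·1440 + 722; 722 = 12·60 + 2 → 12:02, same day
→ 2025-12-19 12:02 MHP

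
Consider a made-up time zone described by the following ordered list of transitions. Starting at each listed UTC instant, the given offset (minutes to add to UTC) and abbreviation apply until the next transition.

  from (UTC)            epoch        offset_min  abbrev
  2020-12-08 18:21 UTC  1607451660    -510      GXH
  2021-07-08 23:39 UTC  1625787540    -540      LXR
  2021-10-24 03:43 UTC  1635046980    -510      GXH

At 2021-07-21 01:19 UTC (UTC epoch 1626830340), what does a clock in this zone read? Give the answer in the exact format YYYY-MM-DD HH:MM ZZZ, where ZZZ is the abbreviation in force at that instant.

Query: 2021-07-21 01:19 UTC
Rule 2/3 (LXR, -09:00): 2021-07-08 23:39 UTC ≤ query < 2021-10-24 03:43 UTC
1·60 + 19 - 540 = -461 min
-461 = -1·1440 + 979; 979 = 16·60 + 19 → 16:19, 2021-07-21 - 1 day = 2021-07-20
→ 2021-07-20 16:19 LXR

2021-07-20 16:19 LXR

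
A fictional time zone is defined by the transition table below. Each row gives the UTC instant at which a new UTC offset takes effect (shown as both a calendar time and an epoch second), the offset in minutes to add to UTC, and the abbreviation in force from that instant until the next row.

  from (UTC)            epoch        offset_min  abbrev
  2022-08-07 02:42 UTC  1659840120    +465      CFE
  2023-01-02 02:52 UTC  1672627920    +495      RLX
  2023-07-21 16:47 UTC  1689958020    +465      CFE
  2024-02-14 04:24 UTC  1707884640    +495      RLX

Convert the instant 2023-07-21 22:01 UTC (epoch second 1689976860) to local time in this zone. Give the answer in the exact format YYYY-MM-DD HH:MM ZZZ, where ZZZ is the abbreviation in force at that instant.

2023-07-22 05:46 CFE

Query: 2023-07-21 22:01 UTC
Rule 3/4 (CFE, +07:45): 2023-07-21 16:47 UTC ≤ query < 2024-02-14 04:24 UTC
22·60 + 1 + 465 = 1786 min
1786 = 1·1440 + 346; 346 = 5·60 + 46 → 05:46, 2023-07-21 + 1 day = 2023-07-22
→ 2023-07-22 05:46 CFE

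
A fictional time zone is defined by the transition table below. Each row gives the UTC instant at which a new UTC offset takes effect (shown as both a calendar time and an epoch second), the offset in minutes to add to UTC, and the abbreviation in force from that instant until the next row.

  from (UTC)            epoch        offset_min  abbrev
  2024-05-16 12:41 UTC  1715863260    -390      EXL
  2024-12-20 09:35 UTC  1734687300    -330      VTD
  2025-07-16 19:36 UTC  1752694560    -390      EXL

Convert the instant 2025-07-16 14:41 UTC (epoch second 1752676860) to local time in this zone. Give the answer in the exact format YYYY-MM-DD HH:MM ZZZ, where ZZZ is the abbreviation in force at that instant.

2025-07-16 09:11 VTD

Query: 2025-07-16 14:41 UTC
Rule 2/3 (VTD, -05:30): 2024-12-20 09:35 UTC ≤ query < 2025-07-16 19:36 UTC
14·60 + 41 - 330 = 551 min
551 = 0·1440 + 551; 551 = 9·60 + 11 → 09:11, same day
→ 2025-07-16 09:11 VTD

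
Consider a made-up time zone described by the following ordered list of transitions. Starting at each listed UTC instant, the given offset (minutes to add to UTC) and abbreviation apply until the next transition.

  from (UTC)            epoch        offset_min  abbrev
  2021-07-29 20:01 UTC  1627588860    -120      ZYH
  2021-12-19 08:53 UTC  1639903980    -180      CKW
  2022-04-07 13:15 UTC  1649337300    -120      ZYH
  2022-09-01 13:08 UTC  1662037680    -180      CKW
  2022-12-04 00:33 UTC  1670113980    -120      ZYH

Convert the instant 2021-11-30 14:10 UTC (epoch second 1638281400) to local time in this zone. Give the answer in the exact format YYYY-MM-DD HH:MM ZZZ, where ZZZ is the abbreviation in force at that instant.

Query: 2021-11-30 14:10 UTC
Rule 1/5 (ZYH, -02:00): 2021-07-29 20:01 UTC ≤ query < 2021-12-19 08:53 UTC
14·60 + 10 - 120 = 730 min
730 = 0·1440 + 730; 730 = 12·60 + 10 → 12:10, same day
→ 2021-11-30 12:10 ZYH

2021-11-30 12:10 ZYH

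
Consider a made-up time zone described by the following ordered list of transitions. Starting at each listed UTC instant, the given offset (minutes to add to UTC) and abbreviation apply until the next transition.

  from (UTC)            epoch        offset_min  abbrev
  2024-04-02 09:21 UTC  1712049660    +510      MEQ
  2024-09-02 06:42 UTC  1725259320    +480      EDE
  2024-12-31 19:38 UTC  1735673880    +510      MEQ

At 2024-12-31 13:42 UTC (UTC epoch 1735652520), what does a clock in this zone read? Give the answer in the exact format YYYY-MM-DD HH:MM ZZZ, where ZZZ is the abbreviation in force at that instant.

2024-12-31 21:42 EDE

Query: 2024-12-31 13:42 UTC
Rule 2/3 (EDE, +08:00): 2024-09-02 06:42 UTC ≤ query < 2024-12-31 19:38 UTC
13·60 + 42 + 480 = 1302 min
1302 = 0·1440 + 1302; 1302 = 21·60 + 42 → 21:42, same day
→ 2024-12-31 21:42 EDE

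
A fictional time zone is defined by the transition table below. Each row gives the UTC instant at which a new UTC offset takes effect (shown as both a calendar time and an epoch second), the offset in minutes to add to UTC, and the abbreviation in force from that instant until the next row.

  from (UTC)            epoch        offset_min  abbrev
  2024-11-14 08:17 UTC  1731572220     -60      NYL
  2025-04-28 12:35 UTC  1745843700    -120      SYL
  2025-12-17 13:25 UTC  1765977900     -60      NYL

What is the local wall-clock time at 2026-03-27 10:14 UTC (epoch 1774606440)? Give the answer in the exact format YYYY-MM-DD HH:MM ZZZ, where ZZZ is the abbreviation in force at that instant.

2026-03-27 09:14 NYL

Query: 2026-03-27 10:14 UTC
Rule 3/3 (NYL, -01:00): 2025-12-17 13:25 UTC ≤ query < +∞
10·60 + 14 - 60 = 554 min
554 = 0·1440 + 554; 554 = 9·60 + 14 → 09:14, same day
→ 2026-03-27 09:14 NYL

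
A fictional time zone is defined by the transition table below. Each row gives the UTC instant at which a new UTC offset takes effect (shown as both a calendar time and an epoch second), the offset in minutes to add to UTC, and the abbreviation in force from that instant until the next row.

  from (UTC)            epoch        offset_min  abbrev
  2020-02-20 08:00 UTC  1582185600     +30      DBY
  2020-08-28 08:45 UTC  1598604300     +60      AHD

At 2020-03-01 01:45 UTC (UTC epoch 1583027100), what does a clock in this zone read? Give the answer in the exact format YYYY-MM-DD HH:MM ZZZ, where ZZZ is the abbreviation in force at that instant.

Query: 2020-03-01 01:45 UTC
Rule 1/2 (DBY, +00:30): 2020-02-20 08:00 UTC ≤ query < 2020-08-28 08:45 UTC
1·60 + 45 + 30 = 135 min
135 = 0·1440 + 135; 135 = 2·60 + 15 → 02:15, same day
→ 2020-03-01 02:15 DBY

2020-03-01 02:15 DBY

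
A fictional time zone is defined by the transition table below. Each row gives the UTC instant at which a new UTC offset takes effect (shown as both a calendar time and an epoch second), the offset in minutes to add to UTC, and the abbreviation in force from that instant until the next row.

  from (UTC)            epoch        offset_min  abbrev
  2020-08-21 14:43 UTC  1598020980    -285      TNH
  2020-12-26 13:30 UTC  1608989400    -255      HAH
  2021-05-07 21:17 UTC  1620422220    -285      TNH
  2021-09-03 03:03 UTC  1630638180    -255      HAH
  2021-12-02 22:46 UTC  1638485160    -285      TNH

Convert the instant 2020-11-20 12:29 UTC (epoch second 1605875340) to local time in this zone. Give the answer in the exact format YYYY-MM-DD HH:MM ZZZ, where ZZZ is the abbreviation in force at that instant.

Query: 2020-11-20 12:29 UTC
Rule 1/5 (TNH, -04:45): 2020-08-21 14:43 UTC ≤ query < 2020-12-26 13:30 UTC
12·60 + 29 - 285 = 464 min
464 = 0·1440 + 464; 464 = 7·60 + 44 → 07:44, same day
→ 2020-11-20 07:44 TNH

2020-11-20 07:44 TNH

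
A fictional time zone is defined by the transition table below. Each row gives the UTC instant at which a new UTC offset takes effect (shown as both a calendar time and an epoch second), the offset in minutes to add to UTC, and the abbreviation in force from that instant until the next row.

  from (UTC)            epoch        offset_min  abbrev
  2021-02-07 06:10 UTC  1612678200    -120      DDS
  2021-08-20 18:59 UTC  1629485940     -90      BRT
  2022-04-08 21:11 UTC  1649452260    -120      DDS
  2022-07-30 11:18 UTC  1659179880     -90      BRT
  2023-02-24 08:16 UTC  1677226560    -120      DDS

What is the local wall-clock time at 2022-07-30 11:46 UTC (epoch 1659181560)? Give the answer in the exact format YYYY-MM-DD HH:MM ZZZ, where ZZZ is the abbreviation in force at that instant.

Query: 2022-07-30 11:46 UTC
Rule 4/5 (BRT, -01:30): 2022-07-30 11:18 UTC ≤ query < 2023-02-24 08:16 UTC
11·60 + 46 - 90 = 616 min
616 = 0·1440 + 616; 616 = 10·60 + 16 → 10:16, same day
→ 2022-07-30 10:16 BRT

2022-07-30 10:16 BRT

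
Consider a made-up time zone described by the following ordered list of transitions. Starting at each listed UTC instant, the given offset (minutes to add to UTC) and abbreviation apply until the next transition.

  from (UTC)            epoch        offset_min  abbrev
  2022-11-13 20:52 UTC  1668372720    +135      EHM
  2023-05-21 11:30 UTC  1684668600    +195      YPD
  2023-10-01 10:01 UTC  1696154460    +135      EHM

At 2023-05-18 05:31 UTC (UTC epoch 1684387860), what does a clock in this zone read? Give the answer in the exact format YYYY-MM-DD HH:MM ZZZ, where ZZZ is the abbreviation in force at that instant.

2023-05-18 07:46 EHM

Query: 2023-05-18 05:31 UTC
Rule 1/3 (EHM, +02:15): 2022-11-13 20:52 UTC ≤ query < 2023-05-21 11:30 UTC
5·60 + 31 + 135 = 466 min
466 = 0·1440 + 466; 466 = 7·60 + 46 → 07:46, same day
→ 2023-05-18 07:46 EHM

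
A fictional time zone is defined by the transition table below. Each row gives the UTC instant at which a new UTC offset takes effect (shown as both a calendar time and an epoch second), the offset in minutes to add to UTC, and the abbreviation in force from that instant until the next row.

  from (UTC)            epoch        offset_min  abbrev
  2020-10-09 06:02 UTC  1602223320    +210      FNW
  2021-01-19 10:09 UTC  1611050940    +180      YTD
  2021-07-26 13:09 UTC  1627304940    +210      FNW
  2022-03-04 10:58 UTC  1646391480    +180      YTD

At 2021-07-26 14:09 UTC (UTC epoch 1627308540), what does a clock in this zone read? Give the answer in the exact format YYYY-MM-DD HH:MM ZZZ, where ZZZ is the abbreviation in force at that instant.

Query: 2021-07-26 14:09 UTC
Rule 3/4 (FNW, +03:30): 2021-07-26 13:09 UTC ≤ query < 2022-03-04 10:58 UTC
14·60 + 9 + 210 = 1059 min
1059 = 0·1440 + 1059; 1059 = 17·60 + 39 → 17:39, same day
→ 2021-07-26 17:39 FNW

2021-07-26 17:39 FNW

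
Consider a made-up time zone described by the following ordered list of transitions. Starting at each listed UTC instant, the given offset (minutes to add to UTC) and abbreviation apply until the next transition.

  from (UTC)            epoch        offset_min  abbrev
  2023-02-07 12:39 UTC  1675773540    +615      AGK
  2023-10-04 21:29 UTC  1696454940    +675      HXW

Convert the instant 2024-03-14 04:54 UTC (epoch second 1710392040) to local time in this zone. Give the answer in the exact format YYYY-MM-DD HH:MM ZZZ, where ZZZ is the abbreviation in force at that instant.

2024-03-14 16:09 HXW

Query: 2024-03-14 04:54 UTC
Rule 2/2 (HXW, +11:15): 2023-10-04 21:29 UTC ≤ query < +∞
4·60 + 54 + 675 = 969 min
969 = 0·1440 + 969; 969 = 16·60 + 9 → 16:09, same day
→ 2024-03-14 16:09 HXW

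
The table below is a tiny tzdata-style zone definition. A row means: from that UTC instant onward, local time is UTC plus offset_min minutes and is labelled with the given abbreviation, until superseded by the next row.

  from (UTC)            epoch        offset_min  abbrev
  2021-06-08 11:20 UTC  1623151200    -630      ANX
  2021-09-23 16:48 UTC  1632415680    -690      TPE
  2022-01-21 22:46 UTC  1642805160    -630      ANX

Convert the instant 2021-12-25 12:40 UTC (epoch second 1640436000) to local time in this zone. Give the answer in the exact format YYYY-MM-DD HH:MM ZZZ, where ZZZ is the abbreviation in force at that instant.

Query: 2021-12-25 12:40 UTC
Rule 2/3 (TPE, -11:30): 2021-09-23 16:48 UTC ≤ query < 2022-01-21 22:46 UTC
12·60 + 40 - 690 = 70 min
70 = 0·1440 + 70; 70 = 1·60 + 10 → 01:10, same day
→ 2021-12-25 01:10 TPE

2021-12-25 01:10 TPE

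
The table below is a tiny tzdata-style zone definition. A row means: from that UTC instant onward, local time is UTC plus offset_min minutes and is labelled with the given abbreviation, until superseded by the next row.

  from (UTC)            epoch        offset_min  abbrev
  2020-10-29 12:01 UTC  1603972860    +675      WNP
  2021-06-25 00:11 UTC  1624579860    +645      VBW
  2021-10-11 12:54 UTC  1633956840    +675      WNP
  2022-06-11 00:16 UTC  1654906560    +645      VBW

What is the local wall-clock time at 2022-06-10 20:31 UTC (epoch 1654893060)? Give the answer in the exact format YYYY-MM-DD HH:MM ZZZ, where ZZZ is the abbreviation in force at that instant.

2022-06-11 07:46 WNP

Query: 2022-06-10 20:31 UTC
Rule 3/4 (WNP, +11:15): 2021-10-11 12:54 UTC ≤ query < 2022-06-11 00:16 UTC
20·60 + 31 + 675 = 1906 min
1906 = 1·1440 + 466; 466 = 7·60 + 46 → 07:46, 2022-06-10 + 1 day = 2022-06-11
→ 2022-06-11 07:46 WNP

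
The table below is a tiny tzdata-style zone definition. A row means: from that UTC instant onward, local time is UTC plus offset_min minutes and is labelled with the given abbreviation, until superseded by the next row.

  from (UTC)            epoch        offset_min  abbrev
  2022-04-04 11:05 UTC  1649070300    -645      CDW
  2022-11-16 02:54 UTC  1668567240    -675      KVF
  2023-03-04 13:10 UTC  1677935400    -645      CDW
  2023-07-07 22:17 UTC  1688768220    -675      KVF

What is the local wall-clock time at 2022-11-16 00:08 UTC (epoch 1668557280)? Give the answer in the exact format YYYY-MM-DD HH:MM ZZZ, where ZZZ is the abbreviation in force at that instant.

Query: 2022-11-16 00:08 UTC
Rule 1/4 (CDW, -10:45): 2022-04-04 11:05 UTC ≤ query < 2022-11-16 02:54 UTC
0·60 + 8 - 645 = -637 min
-637 = -1·1440 + 803; 803 = 13·60 + 23 → 13:23, 2022-11-16 - 1 day = 2022-11-15
→ 2022-11-15 13:23 CDW

2022-11-15 13:23 CDW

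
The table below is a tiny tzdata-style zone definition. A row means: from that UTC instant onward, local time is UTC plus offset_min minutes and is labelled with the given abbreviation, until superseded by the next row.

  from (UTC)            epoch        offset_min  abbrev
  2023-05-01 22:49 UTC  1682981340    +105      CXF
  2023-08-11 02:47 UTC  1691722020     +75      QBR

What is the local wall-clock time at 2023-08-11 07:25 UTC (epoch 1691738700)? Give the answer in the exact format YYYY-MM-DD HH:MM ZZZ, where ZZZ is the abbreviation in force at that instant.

Query: 2023-08-11 07:25 UTC
Rule 2/2 (QBR, +01:15): 2023-08-11 02:47 UTC ≤ query < +∞
7·60 + 25 + 75 = 520 min
520 = 0·1440 + 520; 520 = 8·60 + 40 → 08:40, same day
→ 2023-08-11 08:40 QBR

2023-08-11 08:40 QBR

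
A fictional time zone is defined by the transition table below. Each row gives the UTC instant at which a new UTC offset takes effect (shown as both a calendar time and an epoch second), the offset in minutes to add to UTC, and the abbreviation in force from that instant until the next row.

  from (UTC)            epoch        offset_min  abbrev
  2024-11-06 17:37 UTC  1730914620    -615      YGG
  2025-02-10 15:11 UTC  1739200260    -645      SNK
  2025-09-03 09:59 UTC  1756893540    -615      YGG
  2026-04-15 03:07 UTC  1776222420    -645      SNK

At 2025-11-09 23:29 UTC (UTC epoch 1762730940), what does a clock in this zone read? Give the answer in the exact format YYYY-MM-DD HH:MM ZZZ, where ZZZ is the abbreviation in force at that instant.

Query: 2025-11-09 23:29 UTC
Rule 3/4 (YGG, -10:15): 2025-09-03 09:59 UTC ≤ query < 2026-04-15 03:07 UTC
23·60 + 29 - 615 = 794 min
794 = 0·1440 + 794; 794 = 13·60 + 14 → 13:14, same day
→ 2025-11-09 13:14 YGG

2025-11-09 13:14 YGG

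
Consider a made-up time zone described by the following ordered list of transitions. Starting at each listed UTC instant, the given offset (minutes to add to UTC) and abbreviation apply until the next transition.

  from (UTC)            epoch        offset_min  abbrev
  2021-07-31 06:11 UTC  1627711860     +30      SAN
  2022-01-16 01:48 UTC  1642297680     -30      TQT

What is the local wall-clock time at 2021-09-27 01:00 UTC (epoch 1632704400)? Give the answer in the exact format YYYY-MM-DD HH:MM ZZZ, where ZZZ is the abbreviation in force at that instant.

Query: 2021-09-27 01:00 UTC
Rule 1/2 (SAN, +00:30): 2021-07-31 06:11 UTC ≤ query < 2022-01-16 01:48 UTC
1·60 + 0 + 30 = 90 min
90 = 0·1440 + 90; 90 = 1·60 + 30 → 01:30, same day
→ 2021-09-27 01:30 SAN

2021-09-27 01:30 SAN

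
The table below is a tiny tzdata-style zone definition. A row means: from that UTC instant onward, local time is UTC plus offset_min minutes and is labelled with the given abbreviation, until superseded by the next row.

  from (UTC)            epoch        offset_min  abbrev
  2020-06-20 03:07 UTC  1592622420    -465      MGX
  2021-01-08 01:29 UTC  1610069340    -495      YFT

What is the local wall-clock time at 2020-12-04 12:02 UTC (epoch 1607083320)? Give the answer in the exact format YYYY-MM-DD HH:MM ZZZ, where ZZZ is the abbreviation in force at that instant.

Query: 2020-12-04 12:02 UTC
Rule 1/2 (MGX, -07:45): 2020-06-20 03:07 UTC ≤ query < 2021-01-08 01:29 UTC
12·60 + 2 - 465 = 257 min
257 = 0·1440 + 257; 257 = 4·60 + 17 → 04:17, same day
→ 2020-12-04 04:17 MGX

2020-12-04 04:17 MGX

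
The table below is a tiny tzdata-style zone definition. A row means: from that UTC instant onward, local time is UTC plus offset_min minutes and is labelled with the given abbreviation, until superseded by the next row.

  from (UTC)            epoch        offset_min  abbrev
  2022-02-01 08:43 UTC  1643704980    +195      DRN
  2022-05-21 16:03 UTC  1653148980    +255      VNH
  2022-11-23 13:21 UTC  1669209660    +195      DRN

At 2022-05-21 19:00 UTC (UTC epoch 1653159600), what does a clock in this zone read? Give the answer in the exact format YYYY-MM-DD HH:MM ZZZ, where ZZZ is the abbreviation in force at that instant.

2022-05-21 23:15 VNH

Query: 2022-05-21 19:00 UTC
Rule 2/3 (VNH, +04:15): 2022-05-21 16:03 UTC ≤ query < 2022-11-23 13:21 UTC
19·60 + 0 + 255 = 1395 min
1395 = 0·1440 + 1395; 1395 = 23·60 + 15 → 23:15, same day
→ 2022-05-21 23:15 VNH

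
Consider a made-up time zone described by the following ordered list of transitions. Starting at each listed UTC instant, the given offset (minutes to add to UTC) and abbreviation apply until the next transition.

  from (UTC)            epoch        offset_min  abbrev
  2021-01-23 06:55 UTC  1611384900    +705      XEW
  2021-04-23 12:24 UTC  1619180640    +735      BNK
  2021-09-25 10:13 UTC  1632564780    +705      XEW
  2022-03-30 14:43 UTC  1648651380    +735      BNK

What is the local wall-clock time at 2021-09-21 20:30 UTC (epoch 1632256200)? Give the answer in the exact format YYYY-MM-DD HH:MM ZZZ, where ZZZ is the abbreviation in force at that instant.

Query: 2021-09-21 20:30 UTC
Rule 2/4 (BNK, +12:15): 2021-04-23 12:24 UTC ≤ query < 2021-09-25 10:13 UTC
20·60 + 30 + 735 = 1965 min
1965 = 1·1440 + 525; 525 = 8·60 + 45 → 08:45, 2021-09-21 + 1 day = 2021-09-22
→ 2021-09-22 08:45 BNK

2021-09-22 08:45 BNK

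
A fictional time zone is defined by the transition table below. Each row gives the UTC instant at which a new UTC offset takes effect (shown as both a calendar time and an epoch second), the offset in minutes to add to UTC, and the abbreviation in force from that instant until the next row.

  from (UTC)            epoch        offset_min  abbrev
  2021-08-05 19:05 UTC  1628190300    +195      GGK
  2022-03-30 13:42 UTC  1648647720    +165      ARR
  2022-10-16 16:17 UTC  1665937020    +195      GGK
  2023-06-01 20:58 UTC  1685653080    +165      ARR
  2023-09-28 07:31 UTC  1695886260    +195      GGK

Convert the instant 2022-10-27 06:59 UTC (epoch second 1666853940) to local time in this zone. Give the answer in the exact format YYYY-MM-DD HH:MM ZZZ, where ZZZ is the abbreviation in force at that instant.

Query: 2022-10-27 06:59 UTC
Rule 3/5 (GGK, +03:15): 2022-10-16 16:17 UTC ≤ query < 2023-06-01 20:58 UTC
6·60 + 59 + 195 = 614 min
614 = 0·1440 + 614; 614 = 10·60 + 14 → 10:14, same day
→ 2022-10-27 10:14 GGK

2022-10-27 10:14 GGK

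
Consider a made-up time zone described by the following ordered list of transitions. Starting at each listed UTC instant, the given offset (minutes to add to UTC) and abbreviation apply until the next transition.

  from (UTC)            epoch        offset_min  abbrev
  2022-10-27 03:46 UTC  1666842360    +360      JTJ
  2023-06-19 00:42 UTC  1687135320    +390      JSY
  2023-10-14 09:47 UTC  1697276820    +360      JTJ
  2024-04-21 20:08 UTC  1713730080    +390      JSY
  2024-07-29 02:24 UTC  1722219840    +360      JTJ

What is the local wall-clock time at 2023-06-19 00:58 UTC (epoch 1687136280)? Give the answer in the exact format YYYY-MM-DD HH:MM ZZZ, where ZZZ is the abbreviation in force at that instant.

Query: 2023-06-19 00:58 UTC
Rule 2/5 (JSY, +06:30): 2023-06-19 00:42 UTC ≤ query < 2023-10-14 09:47 UTC
0·60 + 58 + 390 = 448 min
448 = 0·1440 + 448; 448 = 7·60 + 28 → 07:28, same day
→ 2023-06-19 07:28 JSY

2023-06-19 07:28 JSY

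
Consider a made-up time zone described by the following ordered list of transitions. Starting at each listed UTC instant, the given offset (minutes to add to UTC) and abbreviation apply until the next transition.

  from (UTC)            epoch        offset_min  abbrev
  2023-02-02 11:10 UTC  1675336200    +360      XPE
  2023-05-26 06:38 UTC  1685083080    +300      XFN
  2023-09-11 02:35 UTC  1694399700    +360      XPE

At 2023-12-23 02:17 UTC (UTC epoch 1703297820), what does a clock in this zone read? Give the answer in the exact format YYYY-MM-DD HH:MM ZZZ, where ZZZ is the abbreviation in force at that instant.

2023-12-23 08:17 XPE

Query: 2023-12-23 02:17 UTC
Rule 3/3 (XPE, +06:00): 2023-09-11 02:35 UTC ≤ query < +∞
2·60 + 17 + 360 = 497 min
497 = 0·1440 + 497; 497 = 8·60 + 17 → 08:17, same day
→ 2023-12-23 08:17 XPE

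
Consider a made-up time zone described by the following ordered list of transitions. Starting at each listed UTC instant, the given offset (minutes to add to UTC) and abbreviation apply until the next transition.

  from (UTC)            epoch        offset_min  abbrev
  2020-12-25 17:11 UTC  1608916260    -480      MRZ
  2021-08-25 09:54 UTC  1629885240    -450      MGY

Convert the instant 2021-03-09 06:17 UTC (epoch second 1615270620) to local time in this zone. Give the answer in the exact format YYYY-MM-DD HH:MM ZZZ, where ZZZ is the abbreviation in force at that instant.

Query: 2021-03-09 06:17 UTC
Rule 1/2 (MRZ, -08:00): 2020-12-25 17:11 UTC ≤ query < 2021-08-25 09:54 UTC
6·60 + 17 - 480 = -103 min
-103 = -1·1440 + 1337; 1337 = 22·60 + 17 → 22:17, 2021-03-09 - 1 day = 2021-03-08
→ 2021-03-08 22:17 MRZ

2021-03-08 22:17 MRZ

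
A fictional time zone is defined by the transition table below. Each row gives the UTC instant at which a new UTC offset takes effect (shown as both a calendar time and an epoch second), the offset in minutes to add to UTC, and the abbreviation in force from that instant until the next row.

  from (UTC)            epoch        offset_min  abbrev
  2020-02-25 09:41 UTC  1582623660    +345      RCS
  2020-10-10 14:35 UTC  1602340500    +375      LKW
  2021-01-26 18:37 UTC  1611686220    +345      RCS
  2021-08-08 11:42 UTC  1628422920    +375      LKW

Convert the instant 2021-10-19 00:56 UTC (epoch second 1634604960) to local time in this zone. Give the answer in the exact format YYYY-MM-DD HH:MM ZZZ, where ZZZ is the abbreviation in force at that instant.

2021-10-19 07:11 LKW

Query: 2021-10-19 00:56 UTC
Rule 4/4 (LKW, +06:15): 2021-08-08 11:42 UTC ≤ query < +∞
0·60 + 56 + 375 = 431 min
431 = 0·1440 + 431; 431 = 7·60 + 11 → 07:11, same day
→ 2021-10-19 07:11 LKW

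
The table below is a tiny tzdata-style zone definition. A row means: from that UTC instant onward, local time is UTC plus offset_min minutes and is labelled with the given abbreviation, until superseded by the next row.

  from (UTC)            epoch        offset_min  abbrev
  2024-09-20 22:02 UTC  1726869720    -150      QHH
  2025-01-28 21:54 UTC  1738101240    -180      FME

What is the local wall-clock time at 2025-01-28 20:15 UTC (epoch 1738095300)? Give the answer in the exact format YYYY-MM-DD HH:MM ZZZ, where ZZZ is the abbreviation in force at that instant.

Query: 2025-01-28 20:15 UTC
Rule 1/2 (QHH, -02:30): 2024-09-20 22:02 UTC ≤ query < 2025-01-28 21:54 UTC
20·60 + 15 - 150 = 1065 min
1065 = 0·1440 + 1065; 1065 = 17·60 + 45 → 17:45, same day
→ 2025-01-28 17:45 QHH

2025-01-28 17:45 QHH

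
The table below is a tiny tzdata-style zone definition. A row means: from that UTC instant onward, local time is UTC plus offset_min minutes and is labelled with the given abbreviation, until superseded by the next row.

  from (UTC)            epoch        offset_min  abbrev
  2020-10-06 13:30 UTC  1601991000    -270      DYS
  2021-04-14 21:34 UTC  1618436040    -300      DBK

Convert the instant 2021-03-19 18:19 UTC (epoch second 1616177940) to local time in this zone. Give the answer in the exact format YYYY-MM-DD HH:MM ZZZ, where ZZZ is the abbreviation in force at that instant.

Query: 2021-03-19 18:19 UTC
Rule 1/2 (DYS, -04:30): 2020-10-06 13:30 UTC ≤ query < 2021-04-14 21:34 UTC
18·60 + 19 - 270 = 829 min
829 = 0·1440 + 829; 829 = 13·60 + 49 → 13:49, same day
→ 2021-03-19 13:49 DYS

2021-03-19 13:49 DYS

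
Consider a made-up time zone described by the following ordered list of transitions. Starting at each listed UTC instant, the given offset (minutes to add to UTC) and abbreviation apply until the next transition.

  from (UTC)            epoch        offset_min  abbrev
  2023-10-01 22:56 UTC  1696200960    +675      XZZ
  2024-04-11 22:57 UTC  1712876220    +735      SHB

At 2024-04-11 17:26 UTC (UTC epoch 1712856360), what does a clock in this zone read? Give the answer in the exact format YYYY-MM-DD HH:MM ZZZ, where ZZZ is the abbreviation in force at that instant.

Query: 2024-04-11 17:26 UTC
Rule 1/2 (XZZ, +11:15): 2023-10-01 22:56 UTC ≤ query < 2024-04-11 22:57 UTC
17·60 + 26 + 675 = 1721 min
1721 = 1·1440 + 281; 281 = 4·60 + 41 → 04:41, 2024-04-11 + 1 day = 2024-04-12
→ 2024-04-12 04:41 XZZ

2024-04-12 04:41 XZZ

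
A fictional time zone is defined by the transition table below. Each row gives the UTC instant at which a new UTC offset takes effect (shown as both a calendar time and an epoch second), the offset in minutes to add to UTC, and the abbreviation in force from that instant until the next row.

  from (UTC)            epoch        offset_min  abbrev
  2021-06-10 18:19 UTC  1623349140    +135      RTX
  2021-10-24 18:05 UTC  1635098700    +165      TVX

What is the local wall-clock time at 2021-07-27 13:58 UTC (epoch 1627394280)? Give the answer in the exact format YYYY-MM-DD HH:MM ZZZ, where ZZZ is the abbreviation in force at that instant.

2021-07-27 16:13 RTX

Query: 2021-07-27 13:58 UTC
Rule 1/2 (RTX, +02:15): 2021-06-10 18:19 UTC ≤ query < 2021-10-24 18:05 UTC
13·60 + 58 + 135 = 973 min
973 = 0·1440 + 973; 973 = 16·60 + 13 → 16:13, same day
→ 2021-07-27 16:13 RTX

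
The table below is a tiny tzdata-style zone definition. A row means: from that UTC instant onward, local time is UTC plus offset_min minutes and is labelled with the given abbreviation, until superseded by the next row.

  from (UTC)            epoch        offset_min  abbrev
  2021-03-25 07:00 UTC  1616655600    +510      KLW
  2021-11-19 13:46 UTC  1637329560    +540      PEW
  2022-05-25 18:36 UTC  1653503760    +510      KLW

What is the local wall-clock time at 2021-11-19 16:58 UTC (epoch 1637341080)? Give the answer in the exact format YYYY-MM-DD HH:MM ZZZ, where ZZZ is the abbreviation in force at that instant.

Query: 2021-11-19 16:58 UTC
Rule 2/3 (PEW, +09:00): 2021-11-19 13:46 UTC ≤ query < 2022-05-25 18:36 UTC
16·60 + 58 + 540 = 1558 min
1558 = 1·1440 + 118; 118 = 1·60 + 58 → 01:58, 2021-11-19 + 1 day = 2021-11-20
→ 2021-11-20 01:58 PEW

2021-11-20 01:58 PEW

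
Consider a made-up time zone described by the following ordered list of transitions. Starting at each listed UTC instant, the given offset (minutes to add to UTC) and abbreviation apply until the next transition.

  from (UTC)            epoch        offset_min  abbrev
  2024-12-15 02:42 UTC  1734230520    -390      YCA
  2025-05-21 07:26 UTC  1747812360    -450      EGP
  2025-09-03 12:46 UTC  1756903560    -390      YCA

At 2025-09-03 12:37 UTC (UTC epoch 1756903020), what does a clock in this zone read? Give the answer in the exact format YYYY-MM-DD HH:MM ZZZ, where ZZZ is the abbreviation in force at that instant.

Query: 2025-09-03 12:37 UTC
Rule 2/3 (EGP, -07:30): 2025-05-21 07:26 UTC ≤ query < 2025-09-03 12:46 UTC
12·60 + 37 - 450 = 307 min
307 = 0·1440 + 307; 307 = 5·60 + 7 → 05:07, same day
→ 2025-09-03 05:07 EGP

2025-09-03 05:07 EGP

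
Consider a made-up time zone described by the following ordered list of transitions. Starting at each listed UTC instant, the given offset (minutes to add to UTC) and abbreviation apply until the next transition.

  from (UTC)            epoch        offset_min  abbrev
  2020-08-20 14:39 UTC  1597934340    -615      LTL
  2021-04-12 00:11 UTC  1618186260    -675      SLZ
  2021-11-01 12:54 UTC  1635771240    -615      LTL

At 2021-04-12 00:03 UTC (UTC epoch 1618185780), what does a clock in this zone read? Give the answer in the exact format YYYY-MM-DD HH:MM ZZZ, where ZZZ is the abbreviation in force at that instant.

Query: 2021-04-12 00:03 UTC
Rule 1/3 (LTL, -10:15): 2020-08-20 14:39 UTC ≤ query < 2021-04-12 00:11 UTC
0·60 + 3 - 615 = -612 min
-612 = -1·1440 + 828; 828 = 13·60 + 48 → 13:48, 2021-04-12 - 1 day = 2021-04-11
→ 2021-04-11 13:48 LTL

2021-04-11 13:48 LTL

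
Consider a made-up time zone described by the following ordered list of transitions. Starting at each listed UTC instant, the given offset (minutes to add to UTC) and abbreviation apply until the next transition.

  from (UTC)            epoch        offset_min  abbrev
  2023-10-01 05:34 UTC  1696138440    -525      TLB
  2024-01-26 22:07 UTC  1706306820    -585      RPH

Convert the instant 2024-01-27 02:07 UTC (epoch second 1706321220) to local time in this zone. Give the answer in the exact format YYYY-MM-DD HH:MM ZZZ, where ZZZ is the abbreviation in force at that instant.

2024-01-26 16:22 RPH

Query: 2024-01-27 02:07 UTC
Rule 2/2 (RPH, -09:45): 2024-01-26 22:07 UTC ≤ query < +∞
2·60 + 7 - 585 = -458 min
-458 = -1·1440 + 982; 982 = 16·60 + 22 → 16:22, 2024-01-27 - 1 day = 2024-01-26
→ 2024-01-26 16:22 RPH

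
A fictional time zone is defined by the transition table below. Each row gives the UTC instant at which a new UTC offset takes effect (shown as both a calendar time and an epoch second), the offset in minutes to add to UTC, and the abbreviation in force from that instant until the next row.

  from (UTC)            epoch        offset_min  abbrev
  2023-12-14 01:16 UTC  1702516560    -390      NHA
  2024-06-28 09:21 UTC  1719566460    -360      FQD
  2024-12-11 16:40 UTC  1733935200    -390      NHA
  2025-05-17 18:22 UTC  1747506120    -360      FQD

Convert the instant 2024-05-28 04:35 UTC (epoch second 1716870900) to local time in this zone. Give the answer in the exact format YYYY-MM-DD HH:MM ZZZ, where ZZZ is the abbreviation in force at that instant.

2024-05-27 22:05 NHA

Query: 2024-05-28 04:35 UTC
Rule 1/4 (NHA, -06:30): 2023-12-14 01:16 UTC ≤ query < 2024-06-28 09:21 UTC
4·60 + 35 - 390 = -115 min
-115 = -1·1440 + 1325; 1325 = 22·60 + 5 → 22:05, 2024-05-28 - 1 day = 2024-05-27
→ 2024-05-27 22:05 NHA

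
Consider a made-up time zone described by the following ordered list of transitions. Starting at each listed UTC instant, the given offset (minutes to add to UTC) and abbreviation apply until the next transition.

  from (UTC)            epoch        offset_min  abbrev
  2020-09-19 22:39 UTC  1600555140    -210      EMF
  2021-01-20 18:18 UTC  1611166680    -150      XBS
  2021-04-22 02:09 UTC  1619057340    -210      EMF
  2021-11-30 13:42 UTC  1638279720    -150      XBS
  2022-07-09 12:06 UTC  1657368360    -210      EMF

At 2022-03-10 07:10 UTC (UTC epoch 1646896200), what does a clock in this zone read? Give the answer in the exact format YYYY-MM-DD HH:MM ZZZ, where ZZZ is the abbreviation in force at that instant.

Query: 2022-03-10 07:10 UTC
Rule 4/5 (XBS, -02:30): 2021-11-30 13:42 UTC ≤ query < 2022-07-09 12:06 UTC
7·60 + 10 - 150 = 280 min
280 = 0·1440 + 280; 280 = 4·60 + 40 → 04:40, same day
→ 2022-03-10 04:40 XBS

2022-03-10 04:40 XBS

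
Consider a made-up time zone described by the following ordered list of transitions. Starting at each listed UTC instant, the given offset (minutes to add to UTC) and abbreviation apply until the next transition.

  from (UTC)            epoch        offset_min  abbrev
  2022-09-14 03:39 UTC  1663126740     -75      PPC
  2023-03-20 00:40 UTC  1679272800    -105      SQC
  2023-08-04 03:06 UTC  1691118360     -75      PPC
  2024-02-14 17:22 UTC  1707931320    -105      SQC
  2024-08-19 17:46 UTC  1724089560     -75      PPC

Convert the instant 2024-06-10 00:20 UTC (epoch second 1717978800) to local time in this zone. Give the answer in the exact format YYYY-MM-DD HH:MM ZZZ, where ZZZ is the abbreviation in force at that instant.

2024-06-09 22:35 SQC

Query: 2024-06-10 00:20 UTC
Rule 4/5 (SQC, -01:45): 2024-02-14 17:22 UTC ≤ query < 2024-08-19 17:46 UTC
0·60 + 20 - 105 = -85 min
-85 = -1·1440 + 1355; 1355 = 22·60 + 35 → 22:35, 2024-06-10 - 1 day = 2024-06-09
→ 2024-06-09 22:35 SQC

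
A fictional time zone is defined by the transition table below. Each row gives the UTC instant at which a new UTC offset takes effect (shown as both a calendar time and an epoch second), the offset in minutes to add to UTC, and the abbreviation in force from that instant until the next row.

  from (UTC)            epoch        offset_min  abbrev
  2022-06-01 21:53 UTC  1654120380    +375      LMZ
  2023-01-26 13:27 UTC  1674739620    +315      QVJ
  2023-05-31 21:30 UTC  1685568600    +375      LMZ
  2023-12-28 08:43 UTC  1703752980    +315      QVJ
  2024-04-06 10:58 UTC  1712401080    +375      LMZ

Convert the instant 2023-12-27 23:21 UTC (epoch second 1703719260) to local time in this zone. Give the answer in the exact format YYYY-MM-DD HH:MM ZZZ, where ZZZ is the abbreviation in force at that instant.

Query: 2023-12-27 23:21 UTC
Rule 3/5 (LMZ, +06:15): 2023-05-31 21:30 UTC ≤ query < 2023-12-28 08:43 UTC
23·60 + 21 + 375 = 1776 min
1776 = 1·1440 + 336; 336 = 5·60 + 36 → 05:36, 2023-12-27 + 1 day = 2023-12-28
→ 2023-12-28 05:36 LMZ

2023-12-28 05:36 LMZ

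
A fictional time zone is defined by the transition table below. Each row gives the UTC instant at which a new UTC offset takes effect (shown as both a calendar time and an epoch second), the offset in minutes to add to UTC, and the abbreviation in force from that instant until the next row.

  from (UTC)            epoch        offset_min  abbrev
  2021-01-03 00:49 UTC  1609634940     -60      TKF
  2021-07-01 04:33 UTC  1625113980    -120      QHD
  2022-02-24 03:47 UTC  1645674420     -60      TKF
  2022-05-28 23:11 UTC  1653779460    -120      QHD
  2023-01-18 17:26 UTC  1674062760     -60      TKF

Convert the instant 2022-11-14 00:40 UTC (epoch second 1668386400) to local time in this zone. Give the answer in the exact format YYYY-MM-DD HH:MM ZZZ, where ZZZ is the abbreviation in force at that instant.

Query: 2022-11-14 00:40 UTC
Rule 4/5 (QHD, -02:00): 2022-05-28 23:11 UTC ≤ query < 2023-01-18 17:26 UTC
0·60 + 40 - 120 = -80 min
-80 = -1·1440 + 1360; 1360 = 22·60 + 40 → 22:40, 2022-11-14 - 1 day = 2022-11-13
→ 2022-11-13 22:40 QHD

2022-11-13 22:40 QHD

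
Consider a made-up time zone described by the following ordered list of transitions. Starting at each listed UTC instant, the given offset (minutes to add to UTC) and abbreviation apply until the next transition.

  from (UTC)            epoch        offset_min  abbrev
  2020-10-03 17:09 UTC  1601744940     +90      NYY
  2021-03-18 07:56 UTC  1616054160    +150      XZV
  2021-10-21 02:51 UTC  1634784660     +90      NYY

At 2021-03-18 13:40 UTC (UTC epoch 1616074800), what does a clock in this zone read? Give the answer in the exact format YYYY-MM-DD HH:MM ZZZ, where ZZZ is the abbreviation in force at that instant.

2021-03-18 16:10 XZV

Query: 2021-03-18 13:40 UTC
Rule 2/3 (XZV, +02:30): 2021-03-18 07:56 UTC ≤ query < 2021-10-21 02:51 UTC
13·60 + 40 + 150 = 970 min
970 = 0·1440 + 970; 970 = 16·60 + 10 → 16:10, same day
→ 2021-03-18 16:10 XZV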